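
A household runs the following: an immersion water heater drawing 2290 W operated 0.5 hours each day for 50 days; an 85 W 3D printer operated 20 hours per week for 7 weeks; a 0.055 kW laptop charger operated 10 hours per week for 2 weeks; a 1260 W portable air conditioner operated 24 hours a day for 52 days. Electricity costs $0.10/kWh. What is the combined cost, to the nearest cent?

$164.27

immersion water heater: Runtime = 0.5 h/day × 50 days = 25 h
immersion water heater: 2.29 kW × 25 h = 57.25 kWh
3D printer: Runtime = 20 h/week × 7 weeks = 140 h
3D printer: 0.085 kW × 140 h = 11.9 kWh
laptop charger: Runtime = 10 h/week × 2 weeks = 20 h
laptop charger: 0.055 kW × 20 h = 1.1 kWh
portable air conditioner: Runtime = 24 h × 52 = 1248 h
portable air conditioner: 1.26 kW × 1248 h = 1572.48 kWh
Total energy = 1642.73 kWh
Cost = 1642.73 × $0.10 = $164.27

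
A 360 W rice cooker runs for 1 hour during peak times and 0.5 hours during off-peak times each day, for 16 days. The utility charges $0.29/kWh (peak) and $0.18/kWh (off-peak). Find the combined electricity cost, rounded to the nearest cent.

Peak energy = 0.36 kW × 1 h × 16 = 5.76 kWh
Off-peak energy = 0.36 kW × 0.5 h × 16 = 2.88 kWh
Cost = 5.76 × $0.29 + 2.88 × $0.18 = $1.6704 + $0.5184 = $2.19

$2.19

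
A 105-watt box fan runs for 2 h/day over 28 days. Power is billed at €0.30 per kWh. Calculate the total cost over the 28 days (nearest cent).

€1.76

Runtime = 2 h/day × 28 days = 56 h
Energy = 0.105 kW × 56 h = 5.88 kWh
Cost = 5.88 kWh × €0.30/kWh = €1.76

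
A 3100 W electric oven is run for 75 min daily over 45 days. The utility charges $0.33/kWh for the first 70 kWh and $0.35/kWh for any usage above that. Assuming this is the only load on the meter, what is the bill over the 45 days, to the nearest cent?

Runtime = 75 min × 45 = 3375 min = 56.25 h
Energy = 3.1 kW × 56.25 h = 174.375 kWh
Tier 1 (0–70 kWh): 70 × $0.33 = $23.1
Above 70 kWh: 104.375 × $0.35 = $36.53125
Bill = $59.63

$59.63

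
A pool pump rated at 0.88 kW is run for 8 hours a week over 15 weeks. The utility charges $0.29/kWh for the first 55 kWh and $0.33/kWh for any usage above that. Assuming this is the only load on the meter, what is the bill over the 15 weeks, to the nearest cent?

Runtime = 8 h/week × 15 weeks = 120 h
Energy = 0.88 kW × 120 h = 105.6 kWh
Tier 1 (0–55 kWh): 55 × $0.29 = $15.95
Above 55 kWh: 50.6 × $0.33 = $16.698
Bill = $32.65

$32.65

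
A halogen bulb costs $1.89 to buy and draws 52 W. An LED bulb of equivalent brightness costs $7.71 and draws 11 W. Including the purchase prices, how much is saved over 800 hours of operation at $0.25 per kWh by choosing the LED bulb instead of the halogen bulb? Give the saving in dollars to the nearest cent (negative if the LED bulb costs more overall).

$2.38

halogen bulb: $1.89 + (52/1000) kW × 800 h × $0.25 = $1.89 + $10.4 = $12.29
LED bulb: $7.71 + (11/1000) kW × 800 h × $0.25 = $7.71 + $2.2 = $9.91
Saving = $12.29 − $9.91 = $2.38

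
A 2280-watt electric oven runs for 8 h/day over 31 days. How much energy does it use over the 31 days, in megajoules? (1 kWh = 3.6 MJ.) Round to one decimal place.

Runtime = 8 h/day × 31 days = 248 h
Energy = 2.28 kW × 248 h = 565.44 kWh
= 565.44 × 3.6 MJ = 2035.6 MJ

2035.6 MJ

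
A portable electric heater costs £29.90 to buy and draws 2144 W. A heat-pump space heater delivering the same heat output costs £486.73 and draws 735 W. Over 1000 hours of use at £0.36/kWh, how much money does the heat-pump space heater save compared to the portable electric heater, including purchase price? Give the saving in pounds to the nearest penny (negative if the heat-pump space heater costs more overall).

£50.41

portable electric heater: £29.90 + (2144/1000) kW × 1000 h × £0.36 = £29.90 + £771.84 = £801.74
heat-pump space heater: £486.73 + (735/1000) kW × 1000 h × £0.36 = £486.73 + £264.6 = £751.33
Saving = £801.74 − £751.33 = £50.41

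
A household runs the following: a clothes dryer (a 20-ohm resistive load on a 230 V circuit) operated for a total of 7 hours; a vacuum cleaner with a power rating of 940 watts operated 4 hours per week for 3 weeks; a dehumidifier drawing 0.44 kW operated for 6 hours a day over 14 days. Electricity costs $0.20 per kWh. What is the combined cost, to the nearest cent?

$13.35

clothes dryer: Power = V²/R = 230²/20 = 2645 W = 2.645 kW
clothes dryer: 2.645 kW × 7 h = 18.515 kWh
vacuum cleaner: Runtime = 4 h/week × 3 weeks = 12 h
vacuum cleaner: 0.94 kW × 12 h = 11.28 kWh
dehumidifier: Runtime = 6 h/day × 14 days = 84 h
dehumidifier: 0.44 kW × 84 h = 36.96 kWh
Total energy = 66.755 kWh
Cost = 66.755 × $0.20 = $13.35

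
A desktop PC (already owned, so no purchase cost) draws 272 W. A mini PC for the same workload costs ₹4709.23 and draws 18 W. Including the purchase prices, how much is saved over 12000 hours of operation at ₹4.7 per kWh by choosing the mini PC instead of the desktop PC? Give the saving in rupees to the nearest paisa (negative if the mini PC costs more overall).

₹9616.37

desktop PC: ₹0.00 + (272/1000) kW × 12000 h × ₹4.7 = ₹0.00 + ₹15340.8 = ₹15340.8
mini PC: ₹4709.23 + (18/1000) kW × 12000 h × ₹4.7 = ₹4709.23 + ₹1015.2 = ₹5724.43
Saving = ₹15340.8 − ₹5724.43 = ₹9616.37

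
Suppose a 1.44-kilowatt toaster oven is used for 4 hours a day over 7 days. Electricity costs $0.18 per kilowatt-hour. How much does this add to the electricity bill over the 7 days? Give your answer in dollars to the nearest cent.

$7.26

Runtime = 4 h/day × 7 days = 28 h
Energy = 1.44 kW × 28 h = 40.32 kWh
Cost = 40.32 kWh × $0.18/kWh = $7.26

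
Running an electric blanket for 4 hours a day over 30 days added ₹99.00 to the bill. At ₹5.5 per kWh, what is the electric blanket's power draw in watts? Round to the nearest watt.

Energy = ₹99.00 ÷ ₹5.5/kWh = 18 kWh
Runtime = 4 h/day × 30 days = 120 h
Power = 18 kWh ÷ 120 h = 0.15 kW = 150 W

150 W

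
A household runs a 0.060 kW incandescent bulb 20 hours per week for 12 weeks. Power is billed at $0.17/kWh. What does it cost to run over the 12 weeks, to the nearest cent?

Runtime = 20 h/week × 12 weeks = 240 h
Energy = 0.06 kW × 240 h = 14.4 kWh
Cost = 14.4 kWh × $0.17/kWh = $2.45

$2.45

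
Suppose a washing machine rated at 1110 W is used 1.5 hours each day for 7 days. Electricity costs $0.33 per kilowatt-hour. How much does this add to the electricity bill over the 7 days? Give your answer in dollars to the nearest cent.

Runtime = 1.5 h/day × 7 days = 10.5 h
Energy = 1.11 kW × 10.5 h = 11.655 kWh
Cost = 11.655 kWh × $0.33/kWh = $3.85

$3.85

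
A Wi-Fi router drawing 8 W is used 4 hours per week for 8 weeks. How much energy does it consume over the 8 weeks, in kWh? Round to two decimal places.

0.26 kWh

Runtime = 4 h/week × 8 weeks = 32 h
Energy = 0.008 kW × 32 h = 0.256 kWh ≈ 0.26 kWh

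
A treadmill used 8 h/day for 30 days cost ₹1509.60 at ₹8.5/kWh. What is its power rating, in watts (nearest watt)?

Energy = ₹1509.60 ÷ ₹8.5/kWh = 177.6 kWh
Runtime = 8 h/day × 30 days = 240 h
Power = 177.6 kWh ÷ 240 h = 0.74 kW = 740 W

740 W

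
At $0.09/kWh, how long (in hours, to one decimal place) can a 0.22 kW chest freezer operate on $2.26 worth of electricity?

Energy available = $2.26 ÷ $0.09/kWh = 25.1111 kWh
Hours = 25.1111 kWh ÷ 0.22 kW = 114.1 h

114.1 h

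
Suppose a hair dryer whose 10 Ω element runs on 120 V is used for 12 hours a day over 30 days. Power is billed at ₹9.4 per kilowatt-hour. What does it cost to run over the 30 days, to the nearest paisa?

₹4872.96

Power = V²/R = 120²/10 = 1440 W = 1.44 kW
Runtime = 12 h/day × 30 days = 360 h
Energy = 1.44 kW × 360 h = 518.4 kWh
Cost = 518.4 kWh × ₹9.4/kWh = ₹4872.96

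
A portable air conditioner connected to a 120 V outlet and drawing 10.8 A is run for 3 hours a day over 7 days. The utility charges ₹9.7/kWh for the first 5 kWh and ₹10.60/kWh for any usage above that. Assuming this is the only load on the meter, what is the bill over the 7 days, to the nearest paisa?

₹283.99

Power = 10.8 A × 120 V = 1296 W = 1.296 kW
Runtime = 3 h/day × 7 days = 21 h
Energy = 1.296 kW × 21 h = 27.216 kWh
Tier 1 (0–5 kWh): 5 × ₹9.7 = ₹48.5
Above 5 kWh: 22.216 × ₹10.60 = ₹235.4896
Bill = ₹283.99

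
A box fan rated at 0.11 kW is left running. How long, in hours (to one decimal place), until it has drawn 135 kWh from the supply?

1227.3 h

Hours = 135 kWh ÷ 0.11 kW = 1227.3 h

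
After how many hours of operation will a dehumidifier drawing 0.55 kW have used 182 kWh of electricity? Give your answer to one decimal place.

Hours = 182 kWh ÷ 0.55 kW = 330.9 h

330.9 h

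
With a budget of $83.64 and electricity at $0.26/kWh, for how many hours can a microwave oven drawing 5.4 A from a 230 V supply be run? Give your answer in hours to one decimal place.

259.0 h

Power = 5.4 A × 230 V = 1242 W = 1.242 kW
Energy available = $83.64 ÷ $0.26/kWh = 321.6923 kWh
Hours = 321.6923 kWh ÷ 1.242 kW = 259.0 h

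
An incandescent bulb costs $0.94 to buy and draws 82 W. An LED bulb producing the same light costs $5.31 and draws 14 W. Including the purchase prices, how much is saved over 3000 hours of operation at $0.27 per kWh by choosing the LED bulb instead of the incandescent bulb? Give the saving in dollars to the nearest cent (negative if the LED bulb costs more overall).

incandescent bulb: $0.94 + (82/1000) kW × 3000 h × $0.27 = $0.94 + $66.42 = $67.36
LED bulb: $5.31 + (14/1000) kW × 3000 h × $0.27 = $5.31 + $11.34 = $16.65
Saving = $67.36 − $16.65 = $50.71

$50.71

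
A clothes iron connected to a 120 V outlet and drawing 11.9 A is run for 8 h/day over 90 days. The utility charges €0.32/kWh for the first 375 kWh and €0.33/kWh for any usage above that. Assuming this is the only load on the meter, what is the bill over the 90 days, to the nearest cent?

€335.54

Power = 11.9 A × 120 V = 1428 W = 1.428 kW
Runtime = 8 h/day × 90 days = 720 h
Energy = 1.428 kW × 720 h = 1028.16 kWh
Tier 1 (0–375 kWh): 375 × €0.32 = €120
Above 375 kWh: 653.16 × €0.33 = €215.5428
Bill = €335.54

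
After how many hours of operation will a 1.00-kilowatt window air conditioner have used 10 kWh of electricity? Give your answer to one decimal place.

10.0 h

Hours = 10 kWh ÷ 1 kW = 10.0 h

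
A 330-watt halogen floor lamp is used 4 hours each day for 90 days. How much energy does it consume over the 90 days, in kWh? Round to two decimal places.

118.80 kWh

Runtime = 4 h/day × 90 days = 360 h
Energy = 0.33 kW × 360 h = 118.8 kWh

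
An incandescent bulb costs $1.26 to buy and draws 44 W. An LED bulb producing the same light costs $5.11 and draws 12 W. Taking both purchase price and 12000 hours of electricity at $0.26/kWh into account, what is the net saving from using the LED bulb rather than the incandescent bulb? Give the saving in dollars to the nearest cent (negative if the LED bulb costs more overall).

incandescent bulb: $1.26 + (44/1000) kW × 12000 h × $0.26 = $1.26 + $137.28 = $138.54
LED bulb: $5.11 + (12/1000) kW × 12000 h × $0.26 = $5.11 + $37.44 = $42.55
Saving = $138.54 − $42.55 = $95.99

$95.99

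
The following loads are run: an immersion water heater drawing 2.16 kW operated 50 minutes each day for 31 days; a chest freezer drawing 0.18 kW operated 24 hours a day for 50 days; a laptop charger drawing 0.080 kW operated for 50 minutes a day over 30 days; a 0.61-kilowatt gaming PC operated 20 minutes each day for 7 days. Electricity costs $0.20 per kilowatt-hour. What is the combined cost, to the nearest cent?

$55.04

immersion water heater: Runtime = 50 min × 31 = 1550 min = 25.833333… h
immersion water heater: 2.16 kW × 25.833333… h = 55.8 kWh
chest freezer: Runtime = 24 h × 50 = 1200 h
chest freezer: 0.18 kW × 1200 h = 216 kWh
laptop charger: Runtime = 50 min × 30 = 1500 min = 25 h
laptop charger: 0.08 kW × 25 h = 2 kWh
gaming PC: Runtime = 20 min × 7 = 140 min = 2.333333… h
gaming PC: 0.61 kW × 2.333333… h = 1.423333… kWh
Total energy = 275.223333… kWh
Cost = 275.223333… × $0.20 = $55.04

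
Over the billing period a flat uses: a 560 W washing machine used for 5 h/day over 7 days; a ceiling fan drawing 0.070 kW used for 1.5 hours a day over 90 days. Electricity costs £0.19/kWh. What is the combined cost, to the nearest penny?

washing machine: Runtime = 5 h/day × 7 days = 35 h
washing machine: 0.56 kW × 35 h = 19.6 kWh
ceiling fan: Runtime = 1.5 h/day × 90 days = 135 h
ceiling fan: 0.07 kW × 135 h = 9.45 kWh
Total energy = 29.05 kWh
Cost = 29.05 × £0.19 = £5.52

£5.52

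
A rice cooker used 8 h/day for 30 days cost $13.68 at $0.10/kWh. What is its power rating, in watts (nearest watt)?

570 W

Energy = $13.68 ÷ $0.10/kWh = 136.8 kWh
Runtime = 8 h/day × 30 days = 240 h
Power = 136.8 kWh ÷ 240 h = 0.57 kW = 570 W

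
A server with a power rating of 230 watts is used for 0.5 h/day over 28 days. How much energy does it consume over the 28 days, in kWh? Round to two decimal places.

3.22 kWh

Runtime = 0.5 h/day × 28 days = 14 h
Energy = 0.23 kW × 14 h = 3.22 kWh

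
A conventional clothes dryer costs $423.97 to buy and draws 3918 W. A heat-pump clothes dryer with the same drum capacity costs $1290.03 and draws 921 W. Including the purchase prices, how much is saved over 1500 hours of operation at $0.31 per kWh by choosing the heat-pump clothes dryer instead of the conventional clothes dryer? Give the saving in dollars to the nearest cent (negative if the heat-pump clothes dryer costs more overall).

conventional clothes dryer: $423.97 + (3918/1000) kW × 1500 h × $0.31 = $423.97 + $1821.87 = $2245.84
heat-pump clothes dryer: $1290.03 + (921/1000) kW × 1500 h × $0.31 = $1290.03 + $428.265 = $1718.295
Saving = $2245.84 − $1718.295 = $527.545 → $527.55

$527.55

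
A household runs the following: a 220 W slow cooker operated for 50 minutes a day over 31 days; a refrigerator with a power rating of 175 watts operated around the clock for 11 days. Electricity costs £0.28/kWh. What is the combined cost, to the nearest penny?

slow cooker: Runtime = 50 min × 31 = 1550 min = 25.833333… h
slow cooker: 0.22 kW × 25.833333… h = 5.683333… kWh
refrigerator: Runtime = 24 h × 11 = 264 h
refrigerator: 0.175 kW × 264 h = 46.2 kWh
Total energy = 51.883333… kWh
Cost = 51.883333… × £0.28 = £14.53

£14.53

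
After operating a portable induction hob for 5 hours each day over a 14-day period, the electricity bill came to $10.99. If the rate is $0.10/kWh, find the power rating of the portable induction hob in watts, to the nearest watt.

Energy = $10.99 ÷ $0.10/kWh = 109.9 kWh
Runtime = 5 h/day × 14 days = 70 h
Power = 109.9 kWh ÷ 70 h = 1.57 kW = 1570 W

1570 W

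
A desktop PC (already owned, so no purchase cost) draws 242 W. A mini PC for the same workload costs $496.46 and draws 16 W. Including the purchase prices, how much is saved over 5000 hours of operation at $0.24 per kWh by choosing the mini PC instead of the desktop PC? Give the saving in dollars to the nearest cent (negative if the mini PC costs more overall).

-$225.26

desktop PC: $0.00 + (242/1000) kW × 5000 h × $0.24 = $0.00 + $290.4 = $290.4
mini PC: $496.46 + (16/1000) kW × 5000 h × $0.24 = $496.46 + $19.2 = $515.66
Saving = $290.4 − $515.66 = −$225.26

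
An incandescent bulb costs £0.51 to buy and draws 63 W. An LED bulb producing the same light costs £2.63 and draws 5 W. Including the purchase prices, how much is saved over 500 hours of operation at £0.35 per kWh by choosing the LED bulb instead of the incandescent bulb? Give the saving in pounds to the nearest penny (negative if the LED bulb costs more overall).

incandescent bulb: £0.51 + (63/1000) kW × 500 h × £0.35 = £0.51 + £11.025 = £11.535
LED bulb: £2.63 + (5/1000) kW × 500 h × £0.35 = £2.63 + £0.875 = £3.505
Saving = £11.535 − £3.505 = £8.03

£8.03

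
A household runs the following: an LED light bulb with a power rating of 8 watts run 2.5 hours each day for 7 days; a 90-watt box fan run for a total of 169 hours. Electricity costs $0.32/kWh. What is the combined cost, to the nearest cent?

$4.91

LED light bulb: Runtime = 2.5 h/day × 7 days = 17.5 h
LED light bulb: 0.008 kW × 17.5 h = 0.14 kWh
box fan: 0.09 kW × 169 h = 15.21 kWh
Total energy = 15.35 kWh
Cost = 15.35 × $0.32 = $4.91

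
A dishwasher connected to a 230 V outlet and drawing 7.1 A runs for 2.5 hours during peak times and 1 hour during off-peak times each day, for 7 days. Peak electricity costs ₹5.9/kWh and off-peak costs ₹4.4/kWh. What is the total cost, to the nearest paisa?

₹218.90

Power = 7.1 A × 230 V = 1633 W = 1.633 kW
Peak energy = 1.633 kW × 2.5 h × 7 = 28.5775 kWh
Off-peak energy = 1.633 kW × 1 h × 7 = 11.431 kWh
Cost = 28.5775 × ₹5.9 + 11.431 × ₹4.4 = ₹168.60725 + ₹50.2964 = ₹218.90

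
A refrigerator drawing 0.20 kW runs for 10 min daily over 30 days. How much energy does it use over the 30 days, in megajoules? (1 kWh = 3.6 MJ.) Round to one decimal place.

Runtime = 10 min × 30 = 300 min = 5 h
Energy = 0.2 kW × 5 h = 1 kWh
= 1 × 3.6 MJ = 3.6 MJ

3.6 MJ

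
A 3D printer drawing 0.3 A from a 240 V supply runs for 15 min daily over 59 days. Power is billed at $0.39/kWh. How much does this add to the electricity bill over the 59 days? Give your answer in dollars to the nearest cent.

Power = 0.3 A × 240 V = 72 W = 0.072 kW
Runtime = 15 min × 59 = 885 min = 14.75 h
Energy = 0.072 kW × 14.75 h = 1.062 kWh
Cost = 1.062 kWh × $0.39/kWh = $0.41

$0.41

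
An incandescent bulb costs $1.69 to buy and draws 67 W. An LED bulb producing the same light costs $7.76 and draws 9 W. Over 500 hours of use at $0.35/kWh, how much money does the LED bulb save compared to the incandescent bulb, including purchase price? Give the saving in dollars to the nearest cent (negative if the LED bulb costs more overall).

$4.08

incandescent bulb: $1.69 + (67/1000) kW × 500 h × $0.35 = $1.69 + $11.725 = $13.415
LED bulb: $7.76 + (9/1000) kW × 500 h × $0.35 = $7.76 + $1.575 = $9.335
Saving = $13.415 − $9.335 = $4.08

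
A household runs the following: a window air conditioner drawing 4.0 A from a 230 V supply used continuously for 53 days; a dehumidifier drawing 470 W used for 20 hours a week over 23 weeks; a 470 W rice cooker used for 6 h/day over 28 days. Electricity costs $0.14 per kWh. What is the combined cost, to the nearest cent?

window air conditioner: Power = 4.0 A × 230 V = 920 W = 0.92 kW
window air conditioner: Runtime = 24 h × 53 = 1272 h
window air conditioner: 0.92 kW × 1272 h = 1170.24 kWh
dehumidifier: Runtime = 20 h/week × 23 weeks = 460 h
dehumidifier: 0.47 kW × 460 h = 216.2 kWh
rice cooker: Runtime = 6 h/day × 28 days = 168 h
rice cooker: 0.47 kW × 168 h = 78.96 kWh
Total energy = 1465.4 kWh
Cost = 1465.4 × $0.14 = $205.16

$205.16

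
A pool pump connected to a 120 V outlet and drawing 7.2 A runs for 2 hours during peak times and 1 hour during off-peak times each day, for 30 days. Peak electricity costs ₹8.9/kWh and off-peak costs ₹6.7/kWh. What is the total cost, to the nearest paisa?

Power = 7.2 A × 120 V = 864 W = 0.864 kW
Peak energy = 0.864 kW × 2 h × 30 = 51.84 kWh
Off-peak energy = 0.864 kW × 1 h × 30 = 25.92 kWh
Cost = 51.84 × ₹8.9 + 25.92 × ₹6.7 = ₹461.376 + ₹173.664 = ₹635.04

₹635.04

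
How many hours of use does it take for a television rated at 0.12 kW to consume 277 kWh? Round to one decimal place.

Hours = 277 kWh ÷ 0.12 kW = 2308.3 h

2308.3 h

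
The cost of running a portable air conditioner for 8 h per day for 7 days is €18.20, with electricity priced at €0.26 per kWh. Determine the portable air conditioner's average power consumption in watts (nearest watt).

Energy = €18.20 ÷ €0.26/kWh = 70 kWh
Runtime = 8 h/day × 7 days = 56 h
Power = 70 kWh ÷ 56 h = 1.25 kW = 1250 W

1250 W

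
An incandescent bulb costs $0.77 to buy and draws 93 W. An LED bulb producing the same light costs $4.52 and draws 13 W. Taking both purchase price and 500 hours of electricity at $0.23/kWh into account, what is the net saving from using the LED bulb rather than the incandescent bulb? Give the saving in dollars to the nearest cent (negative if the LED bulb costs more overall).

incandescent bulb: $0.77 + (93/1000) kW × 500 h × $0.23 = $0.77 + $10.695 = $11.465
LED bulb: $4.52 + (13/1000) kW × 500 h × $0.23 = $4.52 + $1.495 = $6.015
Saving = $11.465 − $6.015 = $5.45

$5.45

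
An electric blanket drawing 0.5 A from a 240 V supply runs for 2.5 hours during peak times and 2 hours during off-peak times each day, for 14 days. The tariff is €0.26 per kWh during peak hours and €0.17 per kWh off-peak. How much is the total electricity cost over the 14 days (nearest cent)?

€1.66

Power = 0.5 A × 240 V = 120 W = 0.12 kW
Peak energy = 0.12 kW × 2.5 h × 14 = 4.2 kWh
Off-peak energy = 0.12 kW × 2 h × 14 = 3.36 kWh
Cost = 4.2 × €0.26 + 3.36 × €0.17 = €1.092 + €0.5712 = €1.66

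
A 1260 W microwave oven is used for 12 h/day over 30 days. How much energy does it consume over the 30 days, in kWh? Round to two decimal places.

453.60 kWh

Runtime = 12 h/day × 30 days = 360 h
Energy = 1.26 kW × 360 h = 453.6 kWh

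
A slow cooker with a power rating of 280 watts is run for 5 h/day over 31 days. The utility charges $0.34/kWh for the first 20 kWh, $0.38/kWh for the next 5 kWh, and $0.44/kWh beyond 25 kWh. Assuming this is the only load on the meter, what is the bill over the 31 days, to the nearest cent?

$16.80

Runtime = 5 h/day × 31 days = 155 h
Energy = 0.28 kW × 155 h = 43.4 kWh
Tier 1 (0–20 kWh): 20 × $0.34 = $6.8
Tier 2 (20–25 kWh): 5 × $0.38 = $1.9
Above 25 kWh: 18.4 × $0.44 = $8.096
Bill = $16.80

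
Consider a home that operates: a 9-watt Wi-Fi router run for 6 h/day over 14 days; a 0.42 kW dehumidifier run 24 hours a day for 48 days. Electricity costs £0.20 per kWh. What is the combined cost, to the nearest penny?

£96.92

Wi-Fi router: Runtime = 6 h/day × 14 days = 84 h
Wi-Fi router: 0.009 kW × 84 h = 0.756 kWh
dehumidifier: Runtime = 24 h × 48 = 1152 h
dehumidifier: 0.42 kW × 1152 h = 483.84 kWh
Total energy = 484.596 kWh
Cost = 484.596 × £0.20 = £96.92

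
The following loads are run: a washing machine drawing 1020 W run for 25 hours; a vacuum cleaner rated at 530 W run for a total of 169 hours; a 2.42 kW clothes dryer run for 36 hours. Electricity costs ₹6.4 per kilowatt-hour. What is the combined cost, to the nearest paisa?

₹1294.02

washing machine: 1.02 kW × 25 h = 25.5 kWh
vacuum cleaner: 0.53 kW × 169 h = 89.57 kWh
clothes dryer: 2.42 kW × 36 h = 87.12 kWh
Total energy = 202.19 kWh
Cost = 202.19 × ₹6.4 = ₹1294.02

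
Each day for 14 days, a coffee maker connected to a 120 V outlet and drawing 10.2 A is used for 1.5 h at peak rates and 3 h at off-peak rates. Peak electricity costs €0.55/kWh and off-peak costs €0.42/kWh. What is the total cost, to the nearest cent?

Power = 10.2 A × 120 V = 1224 W = 1.224 kW
Peak energy = 1.224 kW × 1.5 h × 14 = 25.704 kWh
Off-peak energy = 1.224 kW × 3 h × 14 = 51.408 kWh
Cost = 25.704 × €0.55 + 51.408 × €0.42 = €14.1372 + €21.59136 = €35.73

€35.73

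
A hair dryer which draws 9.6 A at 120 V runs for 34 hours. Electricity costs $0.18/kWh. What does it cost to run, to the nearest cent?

Power = 9.6 A × 120 V = 1152 W = 1.152 kW
Energy = 1.152 kW × 34 h = 39.168 kWh
Cost = 39.168 kWh × $0.18/kWh = $7.05

$7.05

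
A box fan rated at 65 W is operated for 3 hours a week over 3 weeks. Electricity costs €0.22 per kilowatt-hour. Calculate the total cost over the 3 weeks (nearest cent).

€0.13

Runtime = 3 h/week × 3 weeks = 9 h
Energy = 0.065 kW × 9 h = 0.585 kWh
Cost = 0.585 kWh × €0.22/kWh = €0.13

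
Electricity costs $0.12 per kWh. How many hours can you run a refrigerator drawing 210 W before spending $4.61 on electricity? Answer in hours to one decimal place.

182.9 h

Energy available = $4.61 ÷ $0.12/kWh = 38.4167 kWh
Hours = 38.4167 kWh ÷ 0.21 kW = 182.9 h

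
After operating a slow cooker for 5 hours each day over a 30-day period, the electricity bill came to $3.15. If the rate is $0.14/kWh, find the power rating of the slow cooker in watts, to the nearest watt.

Energy = $3.15 ÷ $0.14/kWh = 22.5 kWh
Runtime = 5 h/day × 30 days = 150 h
Power = 22.5 kWh ÷ 150 h = 0.15 kW = 150 W

150 W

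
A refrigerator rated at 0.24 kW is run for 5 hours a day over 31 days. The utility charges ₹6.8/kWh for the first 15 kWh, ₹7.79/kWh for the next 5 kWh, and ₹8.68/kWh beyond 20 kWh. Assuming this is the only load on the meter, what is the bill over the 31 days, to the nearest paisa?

₹290.25

Runtime = 5 h/day × 31 days = 155 h
Energy = 0.24 kW × 155 h = 37.2 kWh
Tier 1 (0–15 kWh): 15 × ₹6.8 = ₹102
Tier 2 (15–20 kWh): 5 × ₹7.79 = ₹38.95
Above 20 kWh: 17.2 × ₹8.68 = ₹149.296
Bill = ₹290.25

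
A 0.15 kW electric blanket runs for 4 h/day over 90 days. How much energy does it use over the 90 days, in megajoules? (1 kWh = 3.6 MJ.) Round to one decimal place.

Runtime = 4 h/day × 90 days = 360 h
Energy = 0.15 kW × 360 h = 54 kWh
= 54 × 3.6 MJ = 194.4 MJ

194.4 MJ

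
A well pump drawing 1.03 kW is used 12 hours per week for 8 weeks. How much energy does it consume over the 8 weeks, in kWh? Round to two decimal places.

Runtime = 12 h/week × 8 weeks = 96 h
Energy = 1.03 kW × 96 h = 98.88 kWh

98.88 kWh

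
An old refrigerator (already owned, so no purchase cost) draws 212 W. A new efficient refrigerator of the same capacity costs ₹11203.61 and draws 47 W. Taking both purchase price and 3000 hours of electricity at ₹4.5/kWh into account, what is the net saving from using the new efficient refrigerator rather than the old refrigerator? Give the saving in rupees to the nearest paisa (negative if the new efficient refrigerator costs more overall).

old refrigerator: ₹0.00 + (212/1000) kW × 3000 h × ₹4.5 = ₹0.00 + ₹2862 = ₹2862
new efficient refrigerator: ₹11203.61 + (47/1000) kW × 3000 h × ₹4.5 = ₹11203.61 + ₹634.5 = ₹11838.11
Saving = ₹2862 − ₹11838.11 = −₹8976.11

-₹8976.11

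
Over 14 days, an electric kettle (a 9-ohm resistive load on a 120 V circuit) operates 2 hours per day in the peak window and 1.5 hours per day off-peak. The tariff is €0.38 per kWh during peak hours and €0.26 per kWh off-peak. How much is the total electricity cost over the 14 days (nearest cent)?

€25.76

Power = V²/R = 120²/9 = 1600 W = 1.6 kW
Peak energy = 1.6 kW × 2 h × 14 = 44.8 kWh
Off-peak energy = 1.6 kW × 1.5 h × 14 = 33.6 kWh
Cost = 44.8 × €0.38 + 33.6 × €0.26 = €17.024 + €8.736 = €25.76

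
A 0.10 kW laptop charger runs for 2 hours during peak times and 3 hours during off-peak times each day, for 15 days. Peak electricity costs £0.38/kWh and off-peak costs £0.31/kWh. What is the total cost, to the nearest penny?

£2.54

Peak energy = 0.1 kW × 2 h × 15 = 3 kWh
Off-peak energy = 0.1 kW × 3 h × 15 = 4.5 kWh
Cost = 3 × £0.38 + 4.5 × £0.31 = £1.14 + £1.395 = £2.54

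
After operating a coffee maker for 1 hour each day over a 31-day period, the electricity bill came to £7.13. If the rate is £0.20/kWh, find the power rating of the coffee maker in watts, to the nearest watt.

Energy = £7.13 ÷ £0.20/kWh = 35.65 kWh
Runtime = 1 h/day × 31 days = 31 h
Power = 35.65 kWh ÷ 31 h = 1.15 kW = 1150 W

1150 W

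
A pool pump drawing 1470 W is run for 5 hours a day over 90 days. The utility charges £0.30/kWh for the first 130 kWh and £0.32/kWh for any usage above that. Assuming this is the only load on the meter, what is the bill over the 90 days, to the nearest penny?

£209.08

Runtime = 5 h/day × 90 days = 450 h
Energy = 1.47 kW × 450 h = 661.5 kWh
Tier 1 (0–130 kWh): 130 × £0.30 = £39
Above 130 kWh: 531.5 × £0.32 = £170.08
Bill = £209.08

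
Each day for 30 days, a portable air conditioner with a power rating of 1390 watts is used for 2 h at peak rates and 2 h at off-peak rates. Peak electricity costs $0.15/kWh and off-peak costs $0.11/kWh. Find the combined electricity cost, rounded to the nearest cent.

Peak energy = 1.39 kW × 2 h × 30 = 83.4 kWh
Off-peak energy = 1.39 kW × 2 h × 30 = 83.4 kWh
Cost = 83.4 × $0.15 + 83.4 × $0.11 = $12.51 + $9.174 = $21.68

$21.68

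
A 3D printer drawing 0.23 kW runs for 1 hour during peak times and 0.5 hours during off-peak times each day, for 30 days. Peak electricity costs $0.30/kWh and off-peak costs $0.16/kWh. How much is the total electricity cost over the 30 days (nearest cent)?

$2.62

Peak energy = 0.23 kW × 1 h × 30 = 6.9 kWh
Off-peak energy = 0.23 kW × 0.5 h × 30 = 3.45 kWh
Cost = 6.9 × $0.30 + 3.45 × $0.16 = $2.07 + $0.552 = $2.62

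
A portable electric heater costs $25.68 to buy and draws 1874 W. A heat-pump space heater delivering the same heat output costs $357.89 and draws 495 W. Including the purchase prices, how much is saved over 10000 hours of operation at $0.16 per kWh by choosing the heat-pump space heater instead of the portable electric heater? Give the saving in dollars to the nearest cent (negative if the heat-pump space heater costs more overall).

$1874.19

portable electric heater: $25.68 + (1874/1000) kW × 10000 h × $0.16 = $25.68 + $2998.4 = $3024.08
heat-pump space heater: $357.89 + (495/1000) kW × 10000 h × $0.16 = $357.89 + $792 = $1149.89
Saving = $3024.08 − $1149.89 = $1874.19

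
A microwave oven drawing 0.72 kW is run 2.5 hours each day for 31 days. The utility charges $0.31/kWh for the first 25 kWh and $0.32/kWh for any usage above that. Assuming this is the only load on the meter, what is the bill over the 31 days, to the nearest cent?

$17.61

Runtime = 2.5 h/day × 31 days = 77.5 h
Energy = 0.72 kW × 77.5 h = 55.8 kWh
Tier 1 (0–25 kWh): 25 × $0.31 = $7.75
Above 25 kWh: 30.8 × $0.32 = $9.856
Bill = $17.61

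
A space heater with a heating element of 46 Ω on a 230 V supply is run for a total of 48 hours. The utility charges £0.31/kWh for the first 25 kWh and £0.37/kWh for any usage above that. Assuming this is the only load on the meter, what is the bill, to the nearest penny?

Power = V²/R = 230²/46 = 1150 W = 1.15 kW
Energy = 1.15 kW × 48 h = 55.2 kWh
Tier 1 (0–25 kWh): 25 × £0.31 = £7.75
Above 25 kWh: 30.2 × £0.37 = £11.174
Bill = £18.92

£18.92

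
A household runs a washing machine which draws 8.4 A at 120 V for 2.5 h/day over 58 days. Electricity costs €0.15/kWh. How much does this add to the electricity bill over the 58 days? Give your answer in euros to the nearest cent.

€21.92

Power = 8.4 A × 120 V = 1008 W = 1.008 kW
Runtime = 2.5 h/day × 58 days = 145 h
Energy = 1.008 kW × 145 h = 146.16 kWh
Cost = 146.16 kWh × €0.15/kWh = €21.92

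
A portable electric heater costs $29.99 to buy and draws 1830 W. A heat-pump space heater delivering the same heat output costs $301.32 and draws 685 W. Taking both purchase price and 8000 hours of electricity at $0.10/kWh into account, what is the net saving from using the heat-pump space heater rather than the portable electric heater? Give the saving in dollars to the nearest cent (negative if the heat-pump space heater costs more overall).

portable electric heater: $29.99 + (1830/1000) kW × 8000 h × $0.10 = $29.99 + $1464 = $1493.99
heat-pump space heater: $301.32 + (685/1000) kW × 8000 h × $0.10 = $301.32 + $548 = $849.32
Saving = $1493.99 − $849.32 = $644.67

$644.67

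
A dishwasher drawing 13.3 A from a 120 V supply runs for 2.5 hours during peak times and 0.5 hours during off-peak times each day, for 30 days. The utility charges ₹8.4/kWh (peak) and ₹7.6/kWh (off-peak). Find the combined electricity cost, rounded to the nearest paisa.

Power = 13.3 A × 120 V = 1596 W = 1.596 kW
Peak energy = 1.596 kW × 2.5 h × 30 = 119.7 kWh
Off-peak energy = 1.596 kW × 0.5 h × 30 = 23.94 kWh
Cost = 119.7 × ₹8.4 + 23.94 × ₹7.6 = ₹1005.48 + ₹181.944 = ₹1187.42

₹1187.42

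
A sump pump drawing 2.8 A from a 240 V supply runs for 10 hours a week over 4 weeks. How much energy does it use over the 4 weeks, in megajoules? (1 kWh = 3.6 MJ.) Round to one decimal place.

Power = 2.8 A × 240 V = 672 W = 0.672 kW
Runtime = 10 h/week × 4 weeks = 40 h
Energy = 0.672 kW × 40 h = 26.88 kWh
= 26.88 × 3.6 MJ = 96.8 MJ

96.8 MJ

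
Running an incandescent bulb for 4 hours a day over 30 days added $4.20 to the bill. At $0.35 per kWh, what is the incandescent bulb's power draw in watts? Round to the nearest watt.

100 W

Energy = $4.20 ÷ $0.35/kWh = 12 kWh
Runtime = 4 h/day × 30 days = 120 h
Power = 12 kWh ÷ 120 h = 0.1 kW = 100 W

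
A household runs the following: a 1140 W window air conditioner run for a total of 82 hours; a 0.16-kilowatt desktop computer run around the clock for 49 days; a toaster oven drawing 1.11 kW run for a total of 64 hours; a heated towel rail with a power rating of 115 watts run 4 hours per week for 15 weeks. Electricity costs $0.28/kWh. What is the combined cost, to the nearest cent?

$100.68

window air conditioner: 1.14 kW × 82 h = 93.48 kWh
desktop computer: Runtime = 24 h × 49 = 1176 h
desktop computer: 0.16 kW × 1176 h = 188.16 kWh
toaster oven: 1.11 kW × 64 h = 71.04 kWh
heated towel rail: Runtime = 4 h/week × 15 weeks = 60 h
heated towel rail: 0.115 kW × 60 h = 6.9 kWh
Total energy = 359.58 kWh
Cost = 359.58 × $0.28 = $100.68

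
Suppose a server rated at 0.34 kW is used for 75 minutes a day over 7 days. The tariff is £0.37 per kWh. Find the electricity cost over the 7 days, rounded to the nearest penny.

Runtime = 75 min × 7 = 525 min = 8.75 h
Energy = 0.34 kW × 8.75 h = 2.975 kWh
Cost = 2.975 kWh × £0.37/kWh = £1.10

£1.10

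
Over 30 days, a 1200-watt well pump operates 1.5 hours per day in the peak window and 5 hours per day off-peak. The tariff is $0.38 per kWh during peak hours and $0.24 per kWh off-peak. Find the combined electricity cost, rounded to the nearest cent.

$63.72

Peak energy = 1.2 kW × 1.5 h × 30 = 54 kWh
Off-peak energy = 1.2 kW × 5 h × 30 = 180 kWh
Cost = 54 × $0.38 + 180 × $0.24 = $20.52 + $43.2 = $63.72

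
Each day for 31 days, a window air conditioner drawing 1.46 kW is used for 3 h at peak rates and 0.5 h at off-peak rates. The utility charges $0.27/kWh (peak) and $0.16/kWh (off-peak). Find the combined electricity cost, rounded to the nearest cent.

$40.28

Peak energy = 1.46 kW × 3 h × 31 = 135.78 kWh
Off-peak energy = 1.46 kW × 0.5 h × 31 = 22.63 kWh
Cost = 135.78 × $0.27 + 22.63 × $0.16 = $36.6606 + $3.6208 = $40.28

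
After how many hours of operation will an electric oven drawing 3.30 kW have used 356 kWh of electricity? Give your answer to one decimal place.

Hours = 356 kWh ÷ 3.3 kW = 107.9 h

107.9 h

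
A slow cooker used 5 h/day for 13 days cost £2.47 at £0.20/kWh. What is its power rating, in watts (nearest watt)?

Energy = £2.47 ÷ £0.20/kWh = 12.35 kWh
Runtime = 5 h/day × 13 days = 65 h
Power = 12.35 kWh ÷ 65 h = 0.19 kW = 190 W

190 W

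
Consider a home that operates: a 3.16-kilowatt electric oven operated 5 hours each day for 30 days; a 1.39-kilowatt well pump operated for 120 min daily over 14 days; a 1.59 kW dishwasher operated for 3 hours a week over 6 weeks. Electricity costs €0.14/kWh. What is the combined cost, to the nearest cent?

electric oven: Runtime = 5 h/day × 30 days = 150 h
electric oven: 3.16 kW × 150 h = 474 kWh
well pump: Runtime = 120 min × 14 = 1680 min = 28 h
well pump: 1.39 kW × 28 h = 38.92 kWh
dishwasher: Runtime = 3 h/week × 6 weeks = 18 h
dishwasher: 1.59 kW × 18 h = 28.62 kWh
Total energy = 541.54 kWh
Cost = 541.54 × €0.14 = €75.82

€75.82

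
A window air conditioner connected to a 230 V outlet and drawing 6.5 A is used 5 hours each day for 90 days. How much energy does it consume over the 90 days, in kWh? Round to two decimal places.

672.75 kWh

Power = 6.5 A × 230 V = 1495 W = 1.495 kW
Runtime = 5 h/day × 90 days = 450 h
Energy = 1.495 kW × 450 h = 672.75 kWh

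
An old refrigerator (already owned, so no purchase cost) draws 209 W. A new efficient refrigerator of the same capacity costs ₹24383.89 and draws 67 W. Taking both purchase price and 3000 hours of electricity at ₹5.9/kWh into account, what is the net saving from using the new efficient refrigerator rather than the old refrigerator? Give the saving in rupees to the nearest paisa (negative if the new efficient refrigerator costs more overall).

old refrigerator: ₹0.00 + (209/1000) kW × 3000 h × ₹5.9 = ₹0.00 + ₹3699.3 = ₹3699.3
new efficient refrigerator: ₹24383.89 + (67/1000) kW × 3000 h × ₹5.9 = ₹24383.89 + ₹1185.9 = ₹25569.79
Saving = ₹3699.3 − ₹25569.79 = −₹21870.49

-₹21870.49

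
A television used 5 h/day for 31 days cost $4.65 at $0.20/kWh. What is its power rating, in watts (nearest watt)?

150 W

Energy = $4.65 ÷ $0.20/kWh = 23.25 kWh
Runtime = 5 h/day × 31 days = 155 h
Power = 23.25 kWh ÷ 155 h = 0.15 kW = 150 W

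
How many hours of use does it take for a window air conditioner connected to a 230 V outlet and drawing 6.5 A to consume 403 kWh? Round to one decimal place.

269.6 h

Power = 6.5 A × 230 V = 1495 W = 1.495 kW
Hours = 403 kWh ÷ 1.495 kW = 269.6 h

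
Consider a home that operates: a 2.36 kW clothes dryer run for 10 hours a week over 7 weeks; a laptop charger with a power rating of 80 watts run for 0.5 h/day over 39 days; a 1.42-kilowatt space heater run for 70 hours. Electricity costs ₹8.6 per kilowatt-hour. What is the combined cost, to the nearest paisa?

₹2288.98

clothes dryer: Runtime = 10 h/week × 7 weeks = 70 h
clothes dryer: 2.36 kW × 70 h = 165.2 kWh
laptop charger: Runtime = 0.5 h/day × 39 days = 19.5 h
laptop charger: 0.08 kW × 19.5 h = 1.56 kWh
space heater: 1.42 kW × 70 h = 99.4 kWh
Total energy = 266.16 kWh
Cost = 266.16 × ₹8.6 = ₹2288.98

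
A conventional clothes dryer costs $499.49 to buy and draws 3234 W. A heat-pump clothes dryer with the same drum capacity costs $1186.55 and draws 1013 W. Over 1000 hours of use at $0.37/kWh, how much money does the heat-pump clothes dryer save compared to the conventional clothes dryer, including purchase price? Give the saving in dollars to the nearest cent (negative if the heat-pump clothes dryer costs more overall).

$134.71

conventional clothes dryer: $499.49 + (3234/1000) kW × 1000 h × $0.37 = $499.49 + $1196.58 = $1696.07
heat-pump clothes dryer: $1186.55 + (1013/1000) kW × 1000 h × $0.37 = $1186.55 + $374.81 = $1561.36
Saving = $1696.07 − $1561.36 = $134.71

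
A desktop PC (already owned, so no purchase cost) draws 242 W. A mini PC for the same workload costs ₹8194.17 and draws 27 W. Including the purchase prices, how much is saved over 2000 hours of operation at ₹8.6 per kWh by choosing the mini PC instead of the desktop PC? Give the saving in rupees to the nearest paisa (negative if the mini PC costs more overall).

desktop PC: ₹0.00 + (242/1000) kW × 2000 h × ₹8.6 = ₹0.00 + ₹4162.4 = ₹4162.4
mini PC: ₹8194.17 + (27/1000) kW × 2000 h × ₹8.6 = ₹8194.17 + ₹464.4 = ₹8658.57
Saving = ₹4162.4 − ₹8658.57 = −₹4496.17

-₹4496.17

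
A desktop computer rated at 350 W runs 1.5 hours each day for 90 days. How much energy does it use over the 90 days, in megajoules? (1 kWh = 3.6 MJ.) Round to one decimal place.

170.1 MJ

Runtime = 1.5 h/day × 90 days = 135 h
Energy = 0.35 kW × 135 h = 47.25 kWh
= 47.25 × 3.6 MJ = 170.1 MJ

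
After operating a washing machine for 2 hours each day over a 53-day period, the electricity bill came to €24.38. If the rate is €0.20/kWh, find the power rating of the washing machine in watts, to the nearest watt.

1150 W

Energy = €24.38 ÷ €0.20/kWh = 121.9 kWh
Runtime = 2 h/day × 53 days = 106 h
Power = 121.9 kWh ÷ 106 h = 1.15 kW = 1150 W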